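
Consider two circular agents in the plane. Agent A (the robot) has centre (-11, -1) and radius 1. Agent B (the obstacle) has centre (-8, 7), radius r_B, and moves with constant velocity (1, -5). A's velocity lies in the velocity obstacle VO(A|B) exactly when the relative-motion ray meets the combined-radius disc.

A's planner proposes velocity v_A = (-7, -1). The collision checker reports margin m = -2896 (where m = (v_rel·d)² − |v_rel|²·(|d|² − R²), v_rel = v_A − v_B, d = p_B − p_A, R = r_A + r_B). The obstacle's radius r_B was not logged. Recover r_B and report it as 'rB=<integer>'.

m = -2896
d = (3, 8);  v_rel = (-8, 4),  |v_rel|² = 80
v_rel×d = (-8)·(8) − (4)·(3) = -76
since m = R²·80 − (-76)²:  R² = (5776 + -2896) / 80 = 36
R = √36 = 6  ⇒  r_B = 6 − 1 = 5

rB=5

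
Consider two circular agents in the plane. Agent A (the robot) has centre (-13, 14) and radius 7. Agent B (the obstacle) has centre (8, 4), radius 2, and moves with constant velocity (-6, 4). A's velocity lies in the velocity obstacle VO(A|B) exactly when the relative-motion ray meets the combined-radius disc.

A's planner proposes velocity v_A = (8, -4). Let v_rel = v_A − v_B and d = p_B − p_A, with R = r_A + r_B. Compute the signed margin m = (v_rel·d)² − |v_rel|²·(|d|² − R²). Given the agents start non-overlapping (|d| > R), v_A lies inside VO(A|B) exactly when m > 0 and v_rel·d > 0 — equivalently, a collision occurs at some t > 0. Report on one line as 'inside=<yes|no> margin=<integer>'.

d = (21, -10),  |d|² = 541;  R = 7+2 = 9,  c = 541−9² = 460
v_rel = (14, -8),  |v_rel|² = 260;  v_rel·d = (14)·(21) + (-8)·(-10) = 374
260·t² − 748·t + 460 = 0  ⇒  m = 374² − 260·460 = 20276
m = 20276 > 0,  v_rel·d = 374 > 0  ⇒  inside

inside=yes margin=20276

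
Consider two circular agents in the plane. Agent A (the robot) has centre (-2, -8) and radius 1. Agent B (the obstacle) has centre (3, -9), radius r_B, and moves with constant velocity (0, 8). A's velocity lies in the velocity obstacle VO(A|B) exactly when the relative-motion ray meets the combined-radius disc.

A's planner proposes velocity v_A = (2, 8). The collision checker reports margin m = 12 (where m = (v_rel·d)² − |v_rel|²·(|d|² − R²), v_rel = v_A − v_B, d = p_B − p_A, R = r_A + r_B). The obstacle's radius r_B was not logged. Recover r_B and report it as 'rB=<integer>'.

m = 12
d = (5, -1);  v_rel = (2, 0),  |v_rel|² = 4
v_rel×d = (2)·(-1) − (0)·(5) = -2
since m = R²·4 − (-2)²:  R² = (4 + 12) / 4 = 4
R = √4 = 2  ⇒  r_B = 2 − 1 = 1

rB=1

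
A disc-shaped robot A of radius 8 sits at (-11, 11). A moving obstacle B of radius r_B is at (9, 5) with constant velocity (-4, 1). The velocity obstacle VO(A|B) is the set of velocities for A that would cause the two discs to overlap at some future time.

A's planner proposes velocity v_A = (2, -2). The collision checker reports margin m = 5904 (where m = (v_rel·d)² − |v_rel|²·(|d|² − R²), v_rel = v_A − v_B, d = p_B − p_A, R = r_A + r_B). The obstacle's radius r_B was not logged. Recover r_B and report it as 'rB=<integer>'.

m = 5904
d = (20, -6);  v_rel = (6, -3),  |v_rel|² = 45
v_rel×d = (6)·(-6) − (-3)·(20) = 24
since m = R²·45 − 24²:  R² = (576 + 5904) / 45 = 144
R = √144 = 12  ⇒  r_B = 12 − 8 = 4

rB=4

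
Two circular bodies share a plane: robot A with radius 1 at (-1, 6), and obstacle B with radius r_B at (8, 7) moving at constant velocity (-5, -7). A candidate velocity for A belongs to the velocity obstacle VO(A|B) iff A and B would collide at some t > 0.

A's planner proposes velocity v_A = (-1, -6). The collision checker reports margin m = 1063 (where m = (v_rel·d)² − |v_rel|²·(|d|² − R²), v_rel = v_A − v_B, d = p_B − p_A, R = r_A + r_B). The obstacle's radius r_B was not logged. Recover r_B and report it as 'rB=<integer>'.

m = 1063
d = (9, 1);  v_rel = (4, 1),  |v_rel|² = 17
v_rel×d = (4)·(1) − (1)·(9) = -5
since m = R²·17 − (-5)²:  R² = (25 + 1063) / 17 = 64
R = √64 = 8  ⇒  r_B = 8 − 1 = 7

rB=7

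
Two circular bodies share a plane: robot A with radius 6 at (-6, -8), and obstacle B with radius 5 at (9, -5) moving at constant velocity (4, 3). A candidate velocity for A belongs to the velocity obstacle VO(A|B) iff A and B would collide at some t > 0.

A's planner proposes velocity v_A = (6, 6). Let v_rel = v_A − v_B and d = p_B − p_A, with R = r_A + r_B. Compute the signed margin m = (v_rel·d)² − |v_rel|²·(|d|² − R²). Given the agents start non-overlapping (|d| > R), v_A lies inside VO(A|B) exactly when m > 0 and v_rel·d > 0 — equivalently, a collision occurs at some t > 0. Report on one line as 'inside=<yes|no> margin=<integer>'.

d = (15, 3),  |d|² = 234;  R = 6+5 = 11,  c = 234−11² = 113
v_rel = (2, 3),  |v_rel|² = 13;  v_rel·d = (2)·(15) + (3)·(3) = 39
13·t² − 78·t + 113 = 0  ⇒  m = 39² − 13·113 = 52
m = 52 > 0,  v_rel·d = 39 > 0  ⇒  inside

inside=yes margin=52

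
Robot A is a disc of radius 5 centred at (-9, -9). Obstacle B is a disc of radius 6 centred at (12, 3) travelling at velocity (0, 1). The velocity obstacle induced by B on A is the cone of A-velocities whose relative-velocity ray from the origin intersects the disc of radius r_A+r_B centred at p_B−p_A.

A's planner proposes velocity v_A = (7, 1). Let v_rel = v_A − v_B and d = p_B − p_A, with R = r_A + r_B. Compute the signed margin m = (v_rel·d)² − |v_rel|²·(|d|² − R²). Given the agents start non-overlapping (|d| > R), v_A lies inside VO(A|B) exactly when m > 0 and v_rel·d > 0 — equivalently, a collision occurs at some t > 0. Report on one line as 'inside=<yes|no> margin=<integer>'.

d = (21, 12),  |d|² = 585;  R = 5+6 = 11,  c = 585−11² = 464
v_rel = (7, 0),  |v_rel|² = 49;  v_rel·d = (7)·(21) + (0)·(12) = 147
49·t² − 294·t + 464 = 0  ⇒  m = 147² − 49·464 = -1127
m = -1127 < 0,  v_rel·d = 147 > 0  ⇒  outside

inside=no margin=-1127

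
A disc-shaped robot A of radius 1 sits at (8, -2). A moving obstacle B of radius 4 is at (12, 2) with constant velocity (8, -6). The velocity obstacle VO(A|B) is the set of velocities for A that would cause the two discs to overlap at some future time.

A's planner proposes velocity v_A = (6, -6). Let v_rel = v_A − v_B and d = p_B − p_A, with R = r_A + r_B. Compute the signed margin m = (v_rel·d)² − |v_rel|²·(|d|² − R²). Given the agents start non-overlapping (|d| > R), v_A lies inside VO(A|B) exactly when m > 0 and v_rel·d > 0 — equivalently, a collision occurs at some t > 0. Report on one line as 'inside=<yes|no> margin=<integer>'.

d = (4, 4),  |d|² = 32;  R = 1+4 = 5,  c = 32−5² = 7
v_rel = (-2, 0),  |v_rel|² = 4;  v_rel·d = (-2)·(4) + (0)·(4) = -8
4·t² + 16·t + 7 = 0  ⇒  m = (-8)² − 4·7 = 36
m = 36 > 0,  v_rel·d = -8 < 0  ⇒  outside

inside=no margin=36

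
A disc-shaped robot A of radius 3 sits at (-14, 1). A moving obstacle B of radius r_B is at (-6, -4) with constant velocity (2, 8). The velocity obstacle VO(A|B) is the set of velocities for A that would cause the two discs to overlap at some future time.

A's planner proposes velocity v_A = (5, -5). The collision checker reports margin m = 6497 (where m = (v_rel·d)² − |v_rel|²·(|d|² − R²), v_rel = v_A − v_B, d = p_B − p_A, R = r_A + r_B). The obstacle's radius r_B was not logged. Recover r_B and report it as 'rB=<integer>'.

m = 6497
d = (8, -5);  v_rel = (3, -13),  |v_rel|² = 178
v_rel×d = (3)·(-5) − (-13)·(8) = 89
since m = R²·178 − 89²:  R² = (7921 + 6497) / 178 = 81
R = √81 = 9  ⇒  r_B = 9 − 3 = 6

rB=6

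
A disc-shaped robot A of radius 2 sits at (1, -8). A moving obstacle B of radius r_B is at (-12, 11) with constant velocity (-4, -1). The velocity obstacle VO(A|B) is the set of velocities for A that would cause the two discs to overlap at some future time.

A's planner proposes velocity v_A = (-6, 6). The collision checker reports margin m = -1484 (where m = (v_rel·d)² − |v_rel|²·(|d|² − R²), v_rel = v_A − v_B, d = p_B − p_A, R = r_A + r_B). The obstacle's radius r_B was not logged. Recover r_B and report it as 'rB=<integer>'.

m = -1484
d = (-13, 19);  v_rel = (-2, 7),  |v_rel|² = 53
v_rel×d = (-2)·(19) − (7)·(-13) = 53
since m = R²·53 − 53²:  R² = (2809 + -1484) / 53 = 25
R = √25 = 5  ⇒  r_B = 5 − 2 = 3

rB=3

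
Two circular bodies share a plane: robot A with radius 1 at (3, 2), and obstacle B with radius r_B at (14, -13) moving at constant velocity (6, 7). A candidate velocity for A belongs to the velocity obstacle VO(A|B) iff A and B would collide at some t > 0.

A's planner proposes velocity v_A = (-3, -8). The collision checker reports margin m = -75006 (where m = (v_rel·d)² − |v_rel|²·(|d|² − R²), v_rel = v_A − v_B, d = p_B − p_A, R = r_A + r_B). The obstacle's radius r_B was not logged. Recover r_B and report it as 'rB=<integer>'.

m = -75006
d = (11, -15);  v_rel = (-9, -15),  |v_rel|² = 306
v_rel×d = (-9)·(-15) − (-15)·(11) = 300
since m = R²·306 − 300²:  R² = (90000 + -75006) / 306 = 49
R = √49 = 7  ⇒  r_B = 7 − 1 = 6

rB=6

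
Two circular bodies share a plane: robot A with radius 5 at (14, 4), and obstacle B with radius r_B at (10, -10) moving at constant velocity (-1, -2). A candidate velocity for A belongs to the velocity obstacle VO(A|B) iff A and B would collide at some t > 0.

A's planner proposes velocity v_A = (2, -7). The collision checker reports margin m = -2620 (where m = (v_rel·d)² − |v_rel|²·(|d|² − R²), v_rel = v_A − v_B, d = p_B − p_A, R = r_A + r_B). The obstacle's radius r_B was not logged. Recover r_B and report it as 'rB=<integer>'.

m = -2620
d = (-4, -14);  v_rel = (3, -5),  |v_rel|² = 34
v_rel×d = (3)·(-14) − (-5)·(-4) = -62
since m = R²·34 − (-62)²:  R² = (3844 + -2620) / 34 = 36
R = √36 = 6  ⇒  r_B = 6 − 5 = 1

rB=1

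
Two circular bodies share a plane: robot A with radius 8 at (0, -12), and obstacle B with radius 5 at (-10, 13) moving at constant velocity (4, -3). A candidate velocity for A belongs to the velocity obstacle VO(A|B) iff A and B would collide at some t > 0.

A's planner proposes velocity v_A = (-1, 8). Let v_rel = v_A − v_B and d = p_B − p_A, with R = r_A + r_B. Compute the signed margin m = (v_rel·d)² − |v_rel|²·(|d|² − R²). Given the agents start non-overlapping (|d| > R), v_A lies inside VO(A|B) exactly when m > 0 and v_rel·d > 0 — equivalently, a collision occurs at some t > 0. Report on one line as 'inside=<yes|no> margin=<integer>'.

d = (-10, 25),  |d|² = 725;  R = 8+5 = 13,  c = 725−13² = 556
v_rel = (-5, 11),  |v_rel|² = 146;  v_rel·d = (-5)·(-10) + (11)·(25) = 325
146·t² − 650·t + 556 = 0  ⇒  m = 325² − 146·556 = 24449
m = 24449 > 0,  v_rel·d = 325 > 0  ⇒  inside

inside=yes margin=24449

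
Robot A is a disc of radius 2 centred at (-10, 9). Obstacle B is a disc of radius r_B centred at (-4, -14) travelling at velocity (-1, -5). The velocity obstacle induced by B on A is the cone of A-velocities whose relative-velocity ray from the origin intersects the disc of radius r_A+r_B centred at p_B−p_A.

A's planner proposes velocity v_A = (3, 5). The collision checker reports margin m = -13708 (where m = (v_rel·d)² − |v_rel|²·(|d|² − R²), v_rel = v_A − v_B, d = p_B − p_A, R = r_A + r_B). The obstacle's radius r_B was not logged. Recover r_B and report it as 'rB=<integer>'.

m = -13708
d = (6, -23);  v_rel = (4, 10),  |v_rel|² = 116
v_rel×d = (4)·(-23) − (10)·(6) = -152
since m = R²·116 − (-152)²:  R² = (23104 + -13708) / 116 = 81
R = √81 = 9  ⇒  r_B = 9 − 2 = 7

rB=7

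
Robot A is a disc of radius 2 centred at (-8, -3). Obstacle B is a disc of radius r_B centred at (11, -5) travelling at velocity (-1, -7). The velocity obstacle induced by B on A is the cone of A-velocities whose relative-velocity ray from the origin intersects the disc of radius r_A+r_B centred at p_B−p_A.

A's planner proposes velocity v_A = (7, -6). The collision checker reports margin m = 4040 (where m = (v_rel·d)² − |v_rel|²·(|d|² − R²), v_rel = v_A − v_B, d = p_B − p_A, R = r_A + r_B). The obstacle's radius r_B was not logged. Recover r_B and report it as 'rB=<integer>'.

m = 4040
d = (19, -2);  v_rel = (8, 1),  |v_rel|² = 65
v_rel×d = (8)·(-2) − (1)·(19) = -35
since m = R²·65 − (-35)²:  R² = (1225 + 4040) / 65 = 81
R = √81 = 9  ⇒  r_B = 9 − 2 = 7

rB=7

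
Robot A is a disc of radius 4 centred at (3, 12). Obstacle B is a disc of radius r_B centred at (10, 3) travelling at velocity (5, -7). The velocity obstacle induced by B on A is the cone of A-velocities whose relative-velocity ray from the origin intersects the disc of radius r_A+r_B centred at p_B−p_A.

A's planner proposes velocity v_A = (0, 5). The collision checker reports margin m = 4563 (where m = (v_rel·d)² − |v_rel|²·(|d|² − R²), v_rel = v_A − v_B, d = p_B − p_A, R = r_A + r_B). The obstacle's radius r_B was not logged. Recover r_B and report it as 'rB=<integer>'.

m = 4563
d = (7, -9);  v_rel = (-5, 12),  |v_rel|² = 169
v_rel×d = (-5)·(-9) − (12)·(7) = -39
since m = R²·169 − (-39)²:  R² = (1521 + 4563) / 169 = 36
R = √36 = 6  ⇒  r_B = 6 − 4 = 2

rB=2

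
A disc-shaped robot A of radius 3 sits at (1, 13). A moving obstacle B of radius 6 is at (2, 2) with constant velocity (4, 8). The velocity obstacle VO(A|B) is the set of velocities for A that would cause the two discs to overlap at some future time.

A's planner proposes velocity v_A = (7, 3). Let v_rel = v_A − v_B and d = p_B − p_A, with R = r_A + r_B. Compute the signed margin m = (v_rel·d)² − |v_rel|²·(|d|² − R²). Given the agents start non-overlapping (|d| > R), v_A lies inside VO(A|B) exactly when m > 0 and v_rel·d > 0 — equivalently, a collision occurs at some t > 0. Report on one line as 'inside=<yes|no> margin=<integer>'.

d = (1, -11),  |d|² = 122;  R = 3+6 = 9,  c = 122−9² = 41
v_rel = (3, -5),  |v_rel|² = 34;  v_rel·d = (3)·(1) + (-5)·(-11) = 58
34·t² − 116·t + 41 = 0  ⇒  m = 58² − 34·41 = 1970
m = 1970 > 0,  v_rel·d = 58 > 0  ⇒  inside

inside=yes margin=1970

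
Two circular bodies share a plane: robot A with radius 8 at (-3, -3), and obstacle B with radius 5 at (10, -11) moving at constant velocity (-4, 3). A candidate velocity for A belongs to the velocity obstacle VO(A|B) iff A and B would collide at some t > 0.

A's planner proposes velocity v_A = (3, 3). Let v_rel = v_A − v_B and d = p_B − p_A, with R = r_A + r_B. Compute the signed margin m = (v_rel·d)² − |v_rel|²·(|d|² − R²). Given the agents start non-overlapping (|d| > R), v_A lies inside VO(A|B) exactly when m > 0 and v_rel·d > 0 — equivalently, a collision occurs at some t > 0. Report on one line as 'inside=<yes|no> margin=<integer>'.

d = (13, -8),  |d|² = 233;  R = 8+5 = 13,  c = 233−13² = 64
v_rel = (7, 0),  |v_rel|² = 49;  v_rel·d = (7)·(13) + (0)·(-8) = 91
49·t² − 182·t + 64 = 0  ⇒  m = 91² − 49·64 = 5145
m = 5145 > 0,  v_rel·d = 91 > 0  ⇒  inside

inside=yes margin=5145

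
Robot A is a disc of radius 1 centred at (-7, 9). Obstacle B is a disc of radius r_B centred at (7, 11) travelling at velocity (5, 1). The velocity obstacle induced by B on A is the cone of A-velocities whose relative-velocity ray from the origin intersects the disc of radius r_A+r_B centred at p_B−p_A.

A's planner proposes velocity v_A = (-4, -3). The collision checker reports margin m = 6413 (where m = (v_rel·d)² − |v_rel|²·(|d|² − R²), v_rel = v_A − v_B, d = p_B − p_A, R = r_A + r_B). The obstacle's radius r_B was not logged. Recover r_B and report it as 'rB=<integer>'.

m = 6413
d = (14, 2);  v_rel = (-9, -4),  |v_rel|² = 97
v_rel×d = (-9)·(2) − (-4)·(14) = 38
since m = R²·97 − 38²:  R² = (1444 + 6413) / 97 = 81
R = √81 = 9  ⇒  r_B = 9 − 1 = 8

rB=8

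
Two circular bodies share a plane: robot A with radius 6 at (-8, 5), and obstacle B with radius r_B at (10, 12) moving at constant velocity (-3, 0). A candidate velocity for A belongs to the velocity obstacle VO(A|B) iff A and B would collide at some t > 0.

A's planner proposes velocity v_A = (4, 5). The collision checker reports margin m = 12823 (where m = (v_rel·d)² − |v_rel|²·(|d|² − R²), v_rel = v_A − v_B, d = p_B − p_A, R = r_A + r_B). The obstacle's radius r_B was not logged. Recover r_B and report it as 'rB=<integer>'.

m = 12823
d = (18, 7);  v_rel = (7, 5),  |v_rel|² = 74
v_rel×d = (7)·(7) − (5)·(18) = -41
since m = R²·74 − (-41)²:  R² = (1681 + 12823) / 74 = 196
R = √196 = 14  ⇒  r_B = 14 − 6 = 8

rB=8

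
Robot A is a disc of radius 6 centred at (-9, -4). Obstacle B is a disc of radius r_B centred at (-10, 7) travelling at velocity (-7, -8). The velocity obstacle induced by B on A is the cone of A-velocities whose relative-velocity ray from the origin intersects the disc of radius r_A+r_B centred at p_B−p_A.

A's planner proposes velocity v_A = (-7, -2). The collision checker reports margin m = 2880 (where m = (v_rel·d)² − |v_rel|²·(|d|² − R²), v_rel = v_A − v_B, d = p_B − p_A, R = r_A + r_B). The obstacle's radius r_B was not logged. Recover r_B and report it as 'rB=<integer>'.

m = 2880
d = (-1, 11);  v_rel = (0, 6),  |v_rel|² = 36
v_rel×d = (0)·(11) − (6)·(-1) = 6
since m = R²·36 − 6²:  R² = (36 + 2880) / 36 = 81
R = √81 = 9  ⇒  r_B = 9 − 6 = 3

rB=3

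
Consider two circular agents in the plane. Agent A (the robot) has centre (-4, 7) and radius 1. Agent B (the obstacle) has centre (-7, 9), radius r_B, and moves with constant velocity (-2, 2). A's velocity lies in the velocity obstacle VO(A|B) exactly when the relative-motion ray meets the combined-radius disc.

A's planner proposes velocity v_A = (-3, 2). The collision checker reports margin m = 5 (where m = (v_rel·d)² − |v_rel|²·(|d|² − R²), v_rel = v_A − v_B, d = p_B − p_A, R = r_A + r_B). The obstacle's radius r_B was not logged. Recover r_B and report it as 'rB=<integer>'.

m = 5
d = (-3, 2);  v_rel = (-1, 0),  |v_rel|² = 1
v_rel×d = (-1)·(2) − (0)·(-3) = -2
since m = R²·1 − (-2)²:  R² = (4 + 5) / 1 = 9
R = √9 = 3  ⇒  r_B = 3 − 1 = 2

rB=2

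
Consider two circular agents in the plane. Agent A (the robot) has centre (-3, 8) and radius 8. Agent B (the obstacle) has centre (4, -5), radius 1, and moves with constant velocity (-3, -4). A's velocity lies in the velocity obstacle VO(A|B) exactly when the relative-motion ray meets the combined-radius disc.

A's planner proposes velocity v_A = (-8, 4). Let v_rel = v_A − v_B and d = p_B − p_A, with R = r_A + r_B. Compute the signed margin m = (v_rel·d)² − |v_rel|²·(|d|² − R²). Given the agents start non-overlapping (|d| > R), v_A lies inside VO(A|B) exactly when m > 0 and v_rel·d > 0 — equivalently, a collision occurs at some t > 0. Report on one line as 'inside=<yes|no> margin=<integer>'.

d = (7, -13),  |d|² = 218;  R = 8+1 = 9,  c = 218−9² = 137
v_rel = (-5, 8),  |v_rel|² = 89;  v_rel·d = (-5)·(7) + (8)·(-13) = -139
89·t² + 278·t + 137 = 0  ⇒  m = (-139)² − 89·137 = 7128
m = 7128 > 0,  v_rel·d = -139 < 0  ⇒  outside

inside=no margin=7128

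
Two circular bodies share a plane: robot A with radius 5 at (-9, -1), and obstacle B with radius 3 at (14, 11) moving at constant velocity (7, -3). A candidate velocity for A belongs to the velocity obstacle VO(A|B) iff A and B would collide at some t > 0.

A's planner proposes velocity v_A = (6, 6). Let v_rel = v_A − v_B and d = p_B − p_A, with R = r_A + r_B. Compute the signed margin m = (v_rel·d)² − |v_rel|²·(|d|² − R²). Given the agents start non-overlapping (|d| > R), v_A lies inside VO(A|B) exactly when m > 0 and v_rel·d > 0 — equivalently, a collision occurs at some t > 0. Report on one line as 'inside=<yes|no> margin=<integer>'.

d = (23, 12),  |d|² = 673;  R = 5+3 = 8,  c = 673−8² = 609
v_rel = (-1, 9),  |v_rel|² = 82;  v_rel·d = (-1)·(23) + (9)·(12) = 85
82·t² − 170·t + 609 = 0  ⇒  m = 85² − 82·609 = -42713
m = -42713 < 0,  v_rel·d = 85 > 0  ⇒  outside

inside=no margin=-42713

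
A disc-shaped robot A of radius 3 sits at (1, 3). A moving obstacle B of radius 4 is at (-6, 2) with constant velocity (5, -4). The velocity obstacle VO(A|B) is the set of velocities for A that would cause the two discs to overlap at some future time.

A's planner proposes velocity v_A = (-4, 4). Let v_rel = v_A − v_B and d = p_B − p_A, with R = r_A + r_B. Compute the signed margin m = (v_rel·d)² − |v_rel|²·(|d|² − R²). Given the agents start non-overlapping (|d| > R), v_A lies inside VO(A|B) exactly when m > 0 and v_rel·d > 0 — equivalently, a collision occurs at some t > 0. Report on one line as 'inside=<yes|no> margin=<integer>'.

d = (-7, -1),  |d|² = 50;  R = 3+4 = 7,  c = 50−7² = 1
v_rel = (-9, 8),  |v_rel|² = 145;  v_rel·d = (-9)·(-7) + (8)·(-1) = 55
145·t² − 110·t + 1 = 0  ⇒  m = 55² − 145·1 = 2880
m = 2880 > 0,  v_rel·d = 55 > 0  ⇒  inside

inside=yes margin=2880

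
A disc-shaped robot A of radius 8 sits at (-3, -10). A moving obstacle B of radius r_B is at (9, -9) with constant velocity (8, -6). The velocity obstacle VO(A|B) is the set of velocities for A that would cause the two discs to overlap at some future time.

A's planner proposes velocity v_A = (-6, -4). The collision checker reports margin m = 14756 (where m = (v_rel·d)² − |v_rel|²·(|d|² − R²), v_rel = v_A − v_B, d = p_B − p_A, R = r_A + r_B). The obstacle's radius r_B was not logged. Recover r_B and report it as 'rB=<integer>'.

m = 14756
d = (12, 1);  v_rel = (-14, 2),  |v_rel|² = 200
v_rel×d = (-14)·(1) − (2)·(12) = -38
since m = R²·200 − (-38)²:  R² = (1444 + 14756) / 200 = 81
R = √81 = 9  ⇒  r_B = 9 − 8 = 1

rB=1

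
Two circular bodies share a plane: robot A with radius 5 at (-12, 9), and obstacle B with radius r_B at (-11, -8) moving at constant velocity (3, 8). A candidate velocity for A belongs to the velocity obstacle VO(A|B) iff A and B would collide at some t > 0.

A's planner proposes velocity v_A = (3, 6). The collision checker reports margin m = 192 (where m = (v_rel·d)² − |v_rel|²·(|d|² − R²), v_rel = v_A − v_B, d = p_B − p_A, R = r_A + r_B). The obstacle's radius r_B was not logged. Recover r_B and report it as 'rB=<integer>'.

m = 192
d = (1, -17);  v_rel = (0, -2),  |v_rel|² = 4
v_rel×d = (0)·(-17) − (-2)·(1) = 2
since m = R²·4 − 2²:  R² = (4 + 192) / 4 = 49
R = √49 = 7  ⇒  r_B = 7 − 5 = 2

rB=2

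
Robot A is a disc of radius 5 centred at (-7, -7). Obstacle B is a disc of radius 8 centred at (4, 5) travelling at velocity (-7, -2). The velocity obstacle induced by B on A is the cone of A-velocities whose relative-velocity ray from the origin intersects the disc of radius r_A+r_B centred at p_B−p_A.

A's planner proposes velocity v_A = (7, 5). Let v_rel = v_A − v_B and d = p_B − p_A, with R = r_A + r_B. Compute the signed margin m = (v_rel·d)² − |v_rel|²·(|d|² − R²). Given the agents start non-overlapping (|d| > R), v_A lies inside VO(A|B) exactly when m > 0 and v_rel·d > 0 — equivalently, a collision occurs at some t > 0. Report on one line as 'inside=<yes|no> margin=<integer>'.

d = (11, 12),  |d|² = 265;  R = 5+8 = 13,  c = 265−13² = 96
v_rel = (14, 7),  |v_rel|² = 245;  v_rel·d = (14)·(11) + (7)·(12) = 238
245·t² − 476·t + 96 = 0  ⇒  m = 238² − 245·96 = 33124
m = 33124 > 0,  v_rel·d = 238 > 0  ⇒  inside

inside=yes margin=33124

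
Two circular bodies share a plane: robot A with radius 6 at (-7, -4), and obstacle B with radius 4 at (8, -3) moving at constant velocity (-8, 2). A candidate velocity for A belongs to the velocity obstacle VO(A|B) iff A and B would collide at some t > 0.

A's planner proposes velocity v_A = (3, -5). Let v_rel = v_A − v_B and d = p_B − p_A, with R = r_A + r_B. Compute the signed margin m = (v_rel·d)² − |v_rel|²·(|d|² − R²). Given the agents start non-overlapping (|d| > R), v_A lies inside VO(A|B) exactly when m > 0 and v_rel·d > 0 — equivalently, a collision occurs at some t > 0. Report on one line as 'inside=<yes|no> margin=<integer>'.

d = (15, 1),  |d|² = 226;  R = 6+4 = 10,  c = 226−10² = 126
v_rel = (11, -7),  |v_rel|² = 170;  v_rel·d = (11)·(15) + (-7)·(1) = 158
170·t² − 316·t + 126 = 0  ⇒  m = 158² − 170·126 = 3544
m = 3544 > 0,  v_rel·d = 158 > 0  ⇒  inside

inside=yes margin=3544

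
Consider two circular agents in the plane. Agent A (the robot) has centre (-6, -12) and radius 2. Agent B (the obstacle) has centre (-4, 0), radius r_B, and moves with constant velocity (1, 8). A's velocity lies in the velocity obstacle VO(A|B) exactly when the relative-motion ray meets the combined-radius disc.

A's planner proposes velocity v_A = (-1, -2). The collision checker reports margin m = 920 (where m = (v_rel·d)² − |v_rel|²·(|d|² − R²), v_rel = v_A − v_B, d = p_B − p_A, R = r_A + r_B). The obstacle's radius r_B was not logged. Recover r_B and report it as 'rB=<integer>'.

m = 920
d = (2, 12);  v_rel = (-2, -10),  |v_rel|² = 104
v_rel×d = (-2)·(12) − (-10)·(2) = -4
since m = R²·104 − (-4)²:  R² = (16 + 920) / 104 = 9
R = √9 = 3  ⇒  r_B = 3 − 2 = 1

rB=1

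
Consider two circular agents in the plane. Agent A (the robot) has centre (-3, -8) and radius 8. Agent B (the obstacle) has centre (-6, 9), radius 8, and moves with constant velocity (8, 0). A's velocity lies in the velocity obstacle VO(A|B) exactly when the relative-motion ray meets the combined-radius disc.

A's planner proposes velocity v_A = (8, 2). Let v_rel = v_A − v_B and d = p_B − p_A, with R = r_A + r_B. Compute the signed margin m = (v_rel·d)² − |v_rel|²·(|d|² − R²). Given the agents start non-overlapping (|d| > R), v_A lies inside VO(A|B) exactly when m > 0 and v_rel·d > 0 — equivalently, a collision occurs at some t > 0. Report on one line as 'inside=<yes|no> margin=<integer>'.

d = (-3, 17),  |d|² = 298;  R = 8+8 = 16,  c = 298−16² = 42
v_rel = (0, 2),  |v_rel|² = 4;  v_rel·d = (0)·(-3) + (2)·(17) = 34
4·t² − 68·t + 42 = 0  ⇒  m = 34² − 4·42 = 988
m = 988 > 0,  v_rel·d = 34 > 0  ⇒  inside

inside=yes margin=988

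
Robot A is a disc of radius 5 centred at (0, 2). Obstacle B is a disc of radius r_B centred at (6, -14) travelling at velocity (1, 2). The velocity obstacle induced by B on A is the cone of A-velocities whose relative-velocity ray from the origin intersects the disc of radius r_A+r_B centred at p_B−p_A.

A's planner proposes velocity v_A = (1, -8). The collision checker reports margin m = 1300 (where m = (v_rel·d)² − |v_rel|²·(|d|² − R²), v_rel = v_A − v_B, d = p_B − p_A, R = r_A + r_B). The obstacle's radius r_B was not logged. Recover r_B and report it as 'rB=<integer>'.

m = 1300
d = (6, -16);  v_rel = (0, -10),  |v_rel|² = 100
v_rel×d = (0)·(-16) − (-10)·(6) = 60
since m = R²·100 − 60²:  R² = (3600 + 1300) / 100 = 49
R = √49 = 7  ⇒  r_B = 7 − 5 = 2

rB=2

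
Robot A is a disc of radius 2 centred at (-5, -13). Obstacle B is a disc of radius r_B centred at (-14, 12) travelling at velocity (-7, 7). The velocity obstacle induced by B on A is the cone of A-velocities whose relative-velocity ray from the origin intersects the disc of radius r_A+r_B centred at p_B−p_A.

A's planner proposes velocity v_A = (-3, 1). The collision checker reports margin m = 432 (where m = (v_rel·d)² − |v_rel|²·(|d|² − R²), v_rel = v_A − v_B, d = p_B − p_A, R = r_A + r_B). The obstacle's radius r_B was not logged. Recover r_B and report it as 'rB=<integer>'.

m = 432
d = (-9, 25);  v_rel = (4, -6),  |v_rel|² = 52
v_rel×d = (4)·(25) − (-6)·(-9) = 46
since m = R²·52 − 46²:  R² = (2116 + 432) / 52 = 49
R = √49 = 7  ⇒  r_B = 7 − 2 = 5

rB=5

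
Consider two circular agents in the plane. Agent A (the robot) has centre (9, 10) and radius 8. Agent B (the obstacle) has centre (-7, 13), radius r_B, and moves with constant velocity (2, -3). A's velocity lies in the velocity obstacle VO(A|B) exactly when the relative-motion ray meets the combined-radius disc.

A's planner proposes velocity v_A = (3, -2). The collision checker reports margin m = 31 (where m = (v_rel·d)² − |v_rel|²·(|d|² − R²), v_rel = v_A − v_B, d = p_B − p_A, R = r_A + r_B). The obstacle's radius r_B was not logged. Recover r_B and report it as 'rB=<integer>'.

m = 31
d = (-16, 3);  v_rel = (1, 1),  |v_rel|² = 2
v_rel×d = (1)·(3) − (1)·(-16) = 19
since m = R²·2 − 19²:  R² = (361 + 31) / 2 = 196
R = √196 = 14  ⇒  r_B = 14 − 8 = 6

rB=6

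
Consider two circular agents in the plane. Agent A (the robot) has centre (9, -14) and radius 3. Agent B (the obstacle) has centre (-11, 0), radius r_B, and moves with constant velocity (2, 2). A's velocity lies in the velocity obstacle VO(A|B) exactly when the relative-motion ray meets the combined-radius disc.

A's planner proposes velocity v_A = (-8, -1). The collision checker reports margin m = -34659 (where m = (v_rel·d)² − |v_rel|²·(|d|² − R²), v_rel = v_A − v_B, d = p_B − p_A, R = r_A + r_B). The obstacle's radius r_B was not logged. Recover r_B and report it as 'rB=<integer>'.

m = -34659
d = (-20, 14);  v_rel = (-10, -3),  |v_rel|² = 109
v_rel×d = (-10)·(14) − (-3)·(-20) = -200
since m = R²·109 − (-200)²:  R² = (40000 + -34659) / 109 = 49
R = √49 = 7  ⇒  r_B = 7 − 3 = 4

rB=4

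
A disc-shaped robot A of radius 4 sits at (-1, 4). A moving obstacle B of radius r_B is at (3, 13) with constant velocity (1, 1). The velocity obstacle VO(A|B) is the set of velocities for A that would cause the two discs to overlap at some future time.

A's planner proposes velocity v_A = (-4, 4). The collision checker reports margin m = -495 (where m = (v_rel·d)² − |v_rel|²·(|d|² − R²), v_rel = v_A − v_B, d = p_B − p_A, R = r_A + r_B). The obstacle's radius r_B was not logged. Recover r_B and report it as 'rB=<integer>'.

m = -495
d = (4, 9);  v_rel = (-5, 3),  |v_rel|² = 34
v_rel×d = (-5)·(9) − (3)·(4) = -57
since m = R²·34 − (-57)²:  R² = (3249 + -495) / 34 = 81
R = √81 = 9  ⇒  r_B = 9 − 4 = 5

rB=5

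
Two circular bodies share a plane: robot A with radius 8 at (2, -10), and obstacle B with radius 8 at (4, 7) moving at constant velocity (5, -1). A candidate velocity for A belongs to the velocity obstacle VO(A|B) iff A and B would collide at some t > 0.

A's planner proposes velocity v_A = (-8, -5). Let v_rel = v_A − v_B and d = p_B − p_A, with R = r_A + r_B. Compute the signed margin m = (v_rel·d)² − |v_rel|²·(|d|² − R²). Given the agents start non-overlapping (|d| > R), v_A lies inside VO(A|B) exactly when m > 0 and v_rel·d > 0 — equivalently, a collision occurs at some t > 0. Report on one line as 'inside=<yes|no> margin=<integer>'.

d = (2, 17),  |d|² = 293;  R = 8+8 = 16,  c = 293−16² = 37
v_rel = (-13, -4),  |v_rel|² = 185;  v_rel·d = (-13)·(2) + (-4)·(17) = -94
185·t² + 188·t + 37 = 0  ⇒  m = (-94)² − 185·37 = 1991
m = 1991 > 0,  v_rel·d = -94 < 0  ⇒  outside

inside=no margin=1991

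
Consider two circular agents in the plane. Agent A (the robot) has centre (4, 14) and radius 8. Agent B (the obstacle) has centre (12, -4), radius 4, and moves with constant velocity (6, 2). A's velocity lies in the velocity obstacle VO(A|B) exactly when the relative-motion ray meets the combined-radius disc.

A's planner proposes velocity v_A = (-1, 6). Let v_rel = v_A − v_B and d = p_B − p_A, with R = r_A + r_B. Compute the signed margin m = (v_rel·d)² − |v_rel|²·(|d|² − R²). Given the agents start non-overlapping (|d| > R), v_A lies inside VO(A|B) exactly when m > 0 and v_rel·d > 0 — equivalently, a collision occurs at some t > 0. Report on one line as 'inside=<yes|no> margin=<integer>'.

d = (8, -18),  |d|² = 388;  R = 8+4 = 12,  c = 388−12² = 244
v_rel = (-7, 4),  |v_rel|² = 65;  v_rel·d = (-7)·(8) + (4)·(-18) = -128
65·t² + 256·t + 244 = 0  ⇒  m = (-128)² − 65·244 = 524
m = 524 > 0,  v_rel·d = -128 < 0  ⇒  outside

inside=no margin=524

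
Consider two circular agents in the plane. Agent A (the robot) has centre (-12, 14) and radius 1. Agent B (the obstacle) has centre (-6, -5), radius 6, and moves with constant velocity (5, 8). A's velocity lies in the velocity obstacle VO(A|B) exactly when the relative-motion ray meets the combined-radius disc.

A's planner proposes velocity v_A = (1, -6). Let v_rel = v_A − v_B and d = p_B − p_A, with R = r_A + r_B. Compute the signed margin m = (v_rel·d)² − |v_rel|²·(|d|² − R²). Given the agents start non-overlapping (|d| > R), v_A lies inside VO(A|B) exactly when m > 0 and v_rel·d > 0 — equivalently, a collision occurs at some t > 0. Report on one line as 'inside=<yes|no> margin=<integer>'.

d = (6, -19),  |d|² = 397;  R = 1+6 = 7,  c = 397−7² = 348
v_rel = (-4, -14),  |v_rel|² = 212;  v_rel·d = (-4)·(6) + (-14)·(-19) = 242
212·t² − 484·t + 348 = 0  ⇒  m = 242² − 212·348 = -15212
m = -15212 < 0,  v_rel·d = 242 > 0  ⇒  outside

inside=no margin=-15212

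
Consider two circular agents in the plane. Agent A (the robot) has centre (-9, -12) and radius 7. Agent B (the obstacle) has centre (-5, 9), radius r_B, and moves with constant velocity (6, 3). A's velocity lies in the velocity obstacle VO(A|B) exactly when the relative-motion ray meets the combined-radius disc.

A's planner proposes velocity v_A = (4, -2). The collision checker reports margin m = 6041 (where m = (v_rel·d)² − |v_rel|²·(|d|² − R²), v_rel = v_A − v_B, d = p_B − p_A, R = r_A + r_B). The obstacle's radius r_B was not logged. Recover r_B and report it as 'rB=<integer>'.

m = 6041
d = (4, 21);  v_rel = (-2, -5),  |v_rel|² = 29
v_rel×d = (-2)·(21) − (-5)·(4) = -22
since m = R²·29 − (-22)²:  R² = (484 + 6041) / 29 = 225
R = √225 = 15  ⇒  r_B = 15 − 7 = 8

rB=8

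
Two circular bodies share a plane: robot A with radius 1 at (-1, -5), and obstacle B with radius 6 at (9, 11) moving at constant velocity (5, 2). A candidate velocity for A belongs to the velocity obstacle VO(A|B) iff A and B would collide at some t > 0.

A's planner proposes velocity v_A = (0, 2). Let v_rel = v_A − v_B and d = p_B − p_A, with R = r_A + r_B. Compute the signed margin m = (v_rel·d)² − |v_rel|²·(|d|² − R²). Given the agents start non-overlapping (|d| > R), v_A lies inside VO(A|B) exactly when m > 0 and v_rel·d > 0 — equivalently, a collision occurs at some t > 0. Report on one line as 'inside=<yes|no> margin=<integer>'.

d = (10, 16),  |d|² = 356;  R = 1+6 = 7,  c = 356−7² = 307
v_rel = (-5, 0),  |v_rel|² = 25;  v_rel·d = (-5)·(10) + (0)·(16) = -50
25·t² + 100·t + 307 = 0  ⇒  m = (-50)² − 25·307 = -5175
m = -5175 < 0,  v_rel·d = -50 < 0  ⇒  outside

inside=no margin=-5175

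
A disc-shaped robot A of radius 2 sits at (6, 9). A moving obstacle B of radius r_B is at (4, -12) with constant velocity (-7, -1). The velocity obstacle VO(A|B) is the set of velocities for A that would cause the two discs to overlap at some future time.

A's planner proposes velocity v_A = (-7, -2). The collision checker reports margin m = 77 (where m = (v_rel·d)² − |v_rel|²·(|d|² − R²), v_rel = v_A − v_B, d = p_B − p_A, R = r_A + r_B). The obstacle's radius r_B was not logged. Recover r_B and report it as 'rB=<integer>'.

m = 77
d = (-2, -21);  v_rel = (0, -1),  |v_rel|² = 1
v_rel×d = (0)·(-21) − (-1)·(-2) = -2
since m = R²·1 − (-2)²:  R² = (4 + 77) / 1 = 81
R = √81 = 9  ⇒  r_B = 9 − 2 = 7

rB=7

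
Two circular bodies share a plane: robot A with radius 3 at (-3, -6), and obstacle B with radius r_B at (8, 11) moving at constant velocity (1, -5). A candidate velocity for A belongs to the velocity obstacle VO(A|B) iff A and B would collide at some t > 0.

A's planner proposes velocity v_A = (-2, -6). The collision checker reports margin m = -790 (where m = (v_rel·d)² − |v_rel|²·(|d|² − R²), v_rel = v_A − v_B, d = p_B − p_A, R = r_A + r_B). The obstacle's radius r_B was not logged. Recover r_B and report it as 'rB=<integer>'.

m = -790
d = (11, 17);  v_rel = (-3, -1),  |v_rel|² = 10
v_rel×d = (-3)·(17) − (-1)·(11) = -40
since m = R²·10 − (-40)²:  R² = (1600 + -790) / 10 = 81
R = √81 = 9  ⇒  r_B = 9 − 3 = 6

rB=6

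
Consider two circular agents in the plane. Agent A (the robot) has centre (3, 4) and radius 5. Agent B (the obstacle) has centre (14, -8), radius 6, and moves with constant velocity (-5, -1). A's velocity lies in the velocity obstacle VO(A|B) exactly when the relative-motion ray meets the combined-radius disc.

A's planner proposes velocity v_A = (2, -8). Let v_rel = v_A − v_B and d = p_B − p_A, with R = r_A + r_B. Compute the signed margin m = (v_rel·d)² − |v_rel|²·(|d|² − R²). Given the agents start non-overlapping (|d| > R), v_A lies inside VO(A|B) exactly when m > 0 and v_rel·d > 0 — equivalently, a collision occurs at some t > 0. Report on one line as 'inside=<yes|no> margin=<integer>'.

d = (11, -12),  |d|² = 265;  R = 5+6 = 11,  c = 265−11² = 144
v_rel = (7, -7),  |v_rel|² = 98;  v_rel·d = (7)·(11) + (-7)·(-12) = 161
98·t² − 322·t + 144 = 0  ⇒  m = 161² − 98·144 = 11809
m = 11809 > 0,  v_rel·d = 161 > 0  ⇒  inside

inside=yes margin=11809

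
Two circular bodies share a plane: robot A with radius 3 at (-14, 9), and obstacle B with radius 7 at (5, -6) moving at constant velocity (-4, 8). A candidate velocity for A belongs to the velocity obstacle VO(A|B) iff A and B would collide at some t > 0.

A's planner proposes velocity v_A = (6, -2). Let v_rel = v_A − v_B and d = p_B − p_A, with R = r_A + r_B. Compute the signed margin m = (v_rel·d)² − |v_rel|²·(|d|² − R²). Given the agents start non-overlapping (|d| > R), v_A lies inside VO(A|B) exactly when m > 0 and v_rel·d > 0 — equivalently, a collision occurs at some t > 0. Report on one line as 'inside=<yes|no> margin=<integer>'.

d = (19, -15),  |d|² = 586;  R = 3+7 = 10,  c = 586−10² = 486
v_rel = (10, -10),  |v_rel|² = 200;  v_rel·d = (10)·(19) + (-10)·(-15) = 340
200·t² − 680·t + 486 = 0  ⇒  m = 340² − 200·486 = 18400
m = 18400 > 0,  v_rel·d = 340 > 0  ⇒  inside

inside=yes margin=18400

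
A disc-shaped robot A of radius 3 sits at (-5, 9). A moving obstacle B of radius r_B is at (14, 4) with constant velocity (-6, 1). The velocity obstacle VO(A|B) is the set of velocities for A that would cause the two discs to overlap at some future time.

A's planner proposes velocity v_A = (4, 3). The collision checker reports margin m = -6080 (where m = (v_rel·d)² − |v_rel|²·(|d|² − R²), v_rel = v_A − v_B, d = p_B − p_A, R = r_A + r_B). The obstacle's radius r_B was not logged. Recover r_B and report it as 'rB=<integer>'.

m = -6080
d = (19, -5);  v_rel = (10, 2),  |v_rel|² = 104
v_rel×d = (10)·(-5) − (2)·(19) = -88
since m = R²·104 − (-88)²:  R² = (7744 + -6080) / 104 = 16
R = √16 = 4  ⇒  r_B = 4 − 3 = 1

rB=1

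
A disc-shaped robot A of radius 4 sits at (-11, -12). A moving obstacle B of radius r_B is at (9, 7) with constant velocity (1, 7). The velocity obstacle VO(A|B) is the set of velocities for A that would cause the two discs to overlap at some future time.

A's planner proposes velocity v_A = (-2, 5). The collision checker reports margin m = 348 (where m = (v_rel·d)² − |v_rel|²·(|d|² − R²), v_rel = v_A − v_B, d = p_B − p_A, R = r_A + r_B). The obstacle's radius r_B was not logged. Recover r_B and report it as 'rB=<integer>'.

m = 348
d = (20, 19);  v_rel = (-3, -2),  |v_rel|² = 13
v_rel×d = (-3)·(19) − (-2)·(20) = -17
since m = R²·13 − (-17)²:  R² = (289 + 348) / 13 = 49
R = √49 = 7  ⇒  r_B = 7 − 4 = 3

rB=3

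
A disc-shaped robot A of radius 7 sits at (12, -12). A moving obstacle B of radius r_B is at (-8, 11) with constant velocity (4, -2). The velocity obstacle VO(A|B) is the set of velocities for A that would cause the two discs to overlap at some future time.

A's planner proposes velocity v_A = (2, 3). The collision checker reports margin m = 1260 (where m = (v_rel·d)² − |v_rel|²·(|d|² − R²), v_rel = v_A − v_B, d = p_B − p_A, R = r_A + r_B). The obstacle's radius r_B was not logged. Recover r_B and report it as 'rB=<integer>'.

m = 1260
d = (-20, 23);  v_rel = (-2, 5),  |v_rel|² = 29
v_rel×d = (-2)·(23) − (5)·(-20) = 54
since m = R²·29 − 54²:  R² = (2916 + 1260) / 29 = 144
R = √144 = 12  ⇒  r_B = 12 − 7 = 5

rB=5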